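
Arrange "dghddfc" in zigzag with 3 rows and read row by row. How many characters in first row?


Zigzag "dghddfc" into 3 rows:
Placing characters:
  'd' => row 0
  'g' => row 1
  'h' => row 2
  'd' => row 1
  'd' => row 0
  'f' => row 1
  'c' => row 2
Rows:
  Row 0: "dd"
  Row 1: "gdf"
  Row 2: "hc"
First row length: 2

2


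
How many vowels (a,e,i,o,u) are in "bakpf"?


Input: bakpf
Checking each character:
  'b' at position 0: consonant
  'a' at position 1: vowel (running total: 1)
  'k' at position 2: consonant
  'p' at position 3: consonant
  'f' at position 4: consonant
Total vowels: 1

1


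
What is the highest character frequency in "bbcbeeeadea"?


Input: bbcbeeeadea
Character counts:
  'a': 2
  'b': 3
  'c': 1
  'd': 1
  'e': 4
Maximum frequency: 4

4


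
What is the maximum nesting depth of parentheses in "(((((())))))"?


Input: "(((((())))))"
Tracking depth:
  Position 0 '(': depth becomes 1
  Position 1 '(': depth becomes 2
  Position 2 '(': depth becomes 3
  Position 3 '(': depth becomes 4
  Position 4 '(': depth becomes 5
  Position 5 '(': depth becomes 6
  Position 6 ')': depth becomes 5
  Position 7 ')': depth becomes 4
  Position 8 ')': depth becomes 3
  Position 9 ')': depth becomes 2
  Position 10 ')': depth becomes 1
  Position 11 ')': depth becomes 0
Maximum depth reached: 6

6


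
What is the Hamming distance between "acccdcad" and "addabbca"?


Comparing "acccdcad" and "addabbca" position by position:
  Position 0: 'a' vs 'a' => same
  Position 1: 'c' vs 'd' => differ
  Position 2: 'c' vs 'd' => differ
  Position 3: 'c' vs 'a' => differ
  Position 4: 'd' vs 'b' => differ
  Position 5: 'c' vs 'b' => differ
  Position 6: 'a' vs 'c' => differ
  Position 7: 'd' vs 'a' => differ
Total differences (Hamming distance): 7

7


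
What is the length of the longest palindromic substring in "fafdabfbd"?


Input: "fafdabfbd"
Checking substrings for palindromes:
  [0:3] "faf" (len 3) => palindrome
  [5:8] "bfb" (len 3) => palindrome
Longest palindromic substring: "faf" with length 3

3


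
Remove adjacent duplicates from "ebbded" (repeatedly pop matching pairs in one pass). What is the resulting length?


Input: ebbded
Stack-based adjacent duplicate removal:
  Read 'e': push. Stack: e
  Read 'b': push. Stack: eb
  Read 'b': matches stack top 'b' => pop. Stack: e
  Read 'd': push. Stack: ed
  Read 'e': push. Stack: ede
  Read 'd': push. Stack: eded
Final stack: "eded" (length 4)

4


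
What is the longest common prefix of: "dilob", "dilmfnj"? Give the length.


Words: dilob, dilmfnj
  Position 0: all 'd' => match
  Position 1: all 'i' => match
  Position 2: all 'l' => match
  Position 3: ('o', 'm') => mismatch, stop
LCP = "dil" (length 3)

3


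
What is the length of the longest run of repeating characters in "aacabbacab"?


Input: "aacabbacab"
Scanning for longest run:
  Position 1 ('a'): continues run of 'a', length=2
  Position 2 ('c'): new char, reset run to 1
  Position 3 ('a'): new char, reset run to 1
  Position 4 ('b'): new char, reset run to 1
  Position 5 ('b'): continues run of 'b', length=2
  Position 6 ('a'): new char, reset run to 1
  Position 7 ('c'): new char, reset run to 1
  Position 8 ('a'): new char, reset run to 1
  Position 9 ('b'): new char, reset run to 1
Longest run: 'a' with length 2

2


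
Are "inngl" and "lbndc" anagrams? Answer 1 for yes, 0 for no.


Strings: "inngl", "lbndc"
Sorted first:  gilnn
Sorted second: bcdln
Differ at position 0: 'g' vs 'b' => not anagrams

0


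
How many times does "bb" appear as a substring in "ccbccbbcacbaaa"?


Searching for "bb" in "ccbccbbcacbaaa"
Scanning each position:
  Position 0: "cc" => no
  Position 1: "cb" => no
  Position 2: "bc" => no
  Position 3: "cc" => no
  Position 4: "cb" => no
  Position 5: "bb" => MATCH
  Position 6: "bc" => no
  Position 7: "ca" => no
  Position 8: "ac" => no
  Position 9: "cb" => no
  Position 10: "ba" => no
  Position 11: "aa" => no
  Position 12: "aa" => no
Total occurrences: 1

1


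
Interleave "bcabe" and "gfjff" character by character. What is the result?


Interleaving "bcabe" and "gfjff":
  Position 0: 'b' from first, 'g' from second => "bg"
  Position 1: 'c' from first, 'f' from second => "cf"
  Position 2: 'a' from first, 'j' from second => "aj"
  Position 3: 'b' from first, 'f' from second => "bf"
  Position 4: 'e' from first, 'f' from second => "ef"
Result: bgcfajbfef

bgcfajbfef


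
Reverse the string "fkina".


Input: fkina
Reading characters right to left:
  Position 4: 'a'
  Position 3: 'n'
  Position 2: 'i'
  Position 1: 'k'
  Position 0: 'f'
Reversed: anikf

anikf


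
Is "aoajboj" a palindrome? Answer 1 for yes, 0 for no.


Input: aoajboj
Reversed: jobjaoa
  Compare pos 0 ('a') with pos 6 ('j'): MISMATCH
  Compare pos 1 ('o') with pos 5 ('o'): match
  Compare pos 2 ('a') with pos 4 ('b'): MISMATCH
Result: not a palindrome

0


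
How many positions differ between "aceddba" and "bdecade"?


Comparing "aceddba" and "bdecade" position by position:
  Position 0: 'a' vs 'b' => DIFFER
  Position 1: 'c' vs 'd' => DIFFER
  Position 2: 'e' vs 'e' => same
  Position 3: 'd' vs 'c' => DIFFER
  Position 4: 'd' vs 'a' => DIFFER
  Position 5: 'b' vs 'd' => DIFFER
  Position 6: 'a' vs 'e' => DIFFER
Positions that differ: 6

6


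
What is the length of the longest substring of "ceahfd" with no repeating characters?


Input: "ceahfd"
Sliding window (track last position of each char):
  Position 0 ('c'): window [0,0] length 1 -- new best
  Position 1 ('e'): window [0,1] length 2 -- new best
  Position 2 ('a'): window [0,2] length 3 -- new best
  Position 3 ('h'): window [0,3] length 4 -- new best
  Position 4 ('f'): window [0,4] length 5 -- new best
  Position 5 ('d'): window [0,5] length 6 -- new best
Longest substring with no repeats: "ceahfd" with length 6

6


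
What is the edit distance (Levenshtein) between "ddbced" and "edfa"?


Computing edit distance: "ddbced" -> "edfa"
DP table:
           e    d    f    a
      0    1    2    3    4
  d   1    1    1    2    3
  d   2    2    1    2    3
  b   3    3    2    2    3
  c   4    4    3    3    3
  e   5    4    4    4    4
  d   6    5    4    5    5
Edit distance = dp[6][4] = 5

5


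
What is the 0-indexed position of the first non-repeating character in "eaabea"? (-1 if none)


Input: eaabea
Character frequencies:
  'a': 3
  'b': 1
  'e': 2
Scanning left to right for freq == 1:
  Position 0 ('e'): freq=2, skip
  Position 1 ('a'): freq=3, skip
  Position 2 ('a'): freq=3, skip
  Position 3 ('b'): unique! => answer = 3

3


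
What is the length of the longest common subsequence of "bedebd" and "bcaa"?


LCS of "bedebd" and "bcaa"
DP table:
           b    c    a    a
      0    0    0    0    0
  b   0    1    1    1    1
  e   0    1    1    1    1
  d   0    1    1    1    1
  e   0    1    1    1    1
  b   0    1    1    1    1
  d   0    1    1    1    1
LCS length = dp[6][4] = 1

1


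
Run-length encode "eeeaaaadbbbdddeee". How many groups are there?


Input: eeeaaaadbbbdddeee
Scanning for consecutive runs:
  Group 1: 'e' x 3 (positions 0-2)
  Group 2: 'a' x 4 (positions 3-6)
  Group 3: 'd' x 1 (positions 7-7)
  Group 4: 'b' x 3 (positions 8-10)
  Group 5: 'd' x 3 (positions 11-13)
  Group 6: 'e' x 3 (positions 14-16)
Total groups: 6

6


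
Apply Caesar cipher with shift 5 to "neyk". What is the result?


Caesar cipher: shift "neyk" by 5
  'n' (pos 13) + 5 = pos 18 = 's'
  'e' (pos 4) + 5 = pos 9 = 'j'
  'y' (pos 24) + 5 = pos 3 = 'd'
  'k' (pos 10) + 5 = pos 15 = 'p'
Result: sjdp

sjdp


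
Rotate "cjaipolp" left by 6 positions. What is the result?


Input: "cjaipolp", rotate left by 6
First 6 characters: "cjaipo"
Remaining characters: "lp"
Concatenate remaining + first: "lp" + "cjaipo" = "lpcjaipo"

lpcjaipo


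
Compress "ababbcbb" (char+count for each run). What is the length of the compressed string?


Input: ababbcbb
Runs:
  'a' x 1 => "a1"
  'b' x 1 => "b1"
  'a' x 1 => "a1"
  'b' x 2 => "b2"
  'c' x 1 => "c1"
  'b' x 2 => "b2"
Compressed: "a1b1a1b2c1b2"
Compressed length: 12

12


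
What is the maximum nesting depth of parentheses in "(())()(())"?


Input: "(())()(())"
Tracking depth:
  Position 0 '(': depth becomes 1
  Position 1 '(': depth becomes 2
  Position 2 ')': depth becomes 1
  Position 3 ')': depth becomes 0
  Position 4 '(': depth becomes 1
  Position 5 ')': depth becomes 0
  Position 6 '(': depth becomes 1
  Position 7 '(': depth becomes 2
  Position 8 ')': depth becomes 1
  Position 9 ')': depth becomes 0
Maximum depth reached: 2

2


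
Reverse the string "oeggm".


Input: oeggm
Reading characters right to left:
  Position 4: 'm'
  Position 3: 'g'
  Position 2: 'g'
  Position 1: 'e'
  Position 0: 'o'
Reversed: mggeo

mggeo


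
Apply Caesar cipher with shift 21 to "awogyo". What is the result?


Caesar cipher: shift "awogyo" by 21
  'a' (pos 0) + 21 = pos 21 = 'v'
  'w' (pos 22) + 21 = pos 17 = 'r'
  'o' (pos 14) + 21 = pos 9 = 'j'
  'g' (pos 6) + 21 = pos 1 = 'b'
  'y' (pos 24) + 21 = pos 19 = 't'
  'o' (pos 14) + 21 = pos 9 = 'j'
Result: vrjbtj

vrjbtj


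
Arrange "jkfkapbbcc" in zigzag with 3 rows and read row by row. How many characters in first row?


Zigzag "jkfkapbbcc" into 3 rows:
Placing characters:
  'j' => row 0
  'k' => row 1
  'f' => row 2
  'k' => row 1
  'a' => row 0
  'p' => row 1
  'b' => row 2
  'b' => row 1
  'c' => row 0
  'c' => row 1
Rows:
  Row 0: "jac"
  Row 1: "kkpbc"
  Row 2: "fb"
First row length: 3

3


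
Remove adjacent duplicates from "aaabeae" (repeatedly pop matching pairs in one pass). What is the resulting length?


Input: aaabeae
Stack-based adjacent duplicate removal:
  Read 'a': push. Stack: a
  Read 'a': matches stack top 'a' => pop. Stack: (empty)
  Read 'a': push. Stack: a
  Read 'b': push. Stack: ab
  Read 'e': push. Stack: abe
  Read 'a': push. Stack: abea
  Read 'e': push. Stack: abeae
Final stack: "abeae" (length 5)

5


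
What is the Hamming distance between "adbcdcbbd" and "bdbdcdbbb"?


Comparing "adbcdcbbd" and "bdbdcdbbb" position by position:
  Position 0: 'a' vs 'b' => differ
  Position 1: 'd' vs 'd' => same
  Position 2: 'b' vs 'b' => same
  Position 3: 'c' vs 'd' => differ
  Position 4: 'd' vs 'c' => differ
  Position 5: 'c' vs 'd' => differ
  Position 6: 'b' vs 'b' => same
  Position 7: 'b' vs 'b' => same
  Position 8: 'd' vs 'b' => differ
Total differences (Hamming distance): 5

5


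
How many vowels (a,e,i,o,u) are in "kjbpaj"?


Input: kjbpaj
Checking each character:
  'k' at position 0: consonant
  'j' at position 1: consonant
  'b' at position 2: consonant
  'p' at position 3: consonant
  'a' at position 4: vowel (running total: 1)
  'j' at position 5: consonant
Total vowels: 1

1


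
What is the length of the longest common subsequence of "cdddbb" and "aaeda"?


LCS of "cdddbb" and "aaeda"
DP table:
           a    a    e    d    a
      0    0    0    0    0    0
  c   0    0    0    0    0    0
  d   0    0    0    0    1    1
  d   0    0    0    0    1    1
  d   0    0    0    0    1    1
  b   0    0    0    0    1    1
  b   0    0    0    0    1    1
LCS length = dp[6][5] = 1

1


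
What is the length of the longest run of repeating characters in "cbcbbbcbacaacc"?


Input: "cbcbbbcbacaacc"
Scanning for longest run:
  Position 1 ('b'): new char, reset run to 1
  Position 2 ('c'): new char, reset run to 1
  Position 3 ('b'): new char, reset run to 1
  Position 4 ('b'): continues run of 'b', length=2
  Position 5 ('b'): continues run of 'b', length=3
  Position 6 ('c'): new char, reset run to 1
  Position 7 ('b'): new char, reset run to 1
  Position 8 ('a'): new char, reset run to 1
  Position 9 ('c'): new char, reset run to 1
  Position 10 ('a'): new char, reset run to 1
  Position 11 ('a'): continues run of 'a', length=2
  Position 12 ('c'): new char, reset run to 1
  Position 13 ('c'): continues run of 'c', length=2
Longest run: 'b' with length 3

3


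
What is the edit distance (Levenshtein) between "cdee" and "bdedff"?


Computing edit distance: "cdee" -> "bdedff"
DP table:
           b    d    e    d    f    f
      0    1    2    3    4    5    6
  c   1    1    2    3    4    5    6
  d   2    2    1    2    3    4    5
  e   3    3    2    1    2    3    4
  e   4    4    3    2    2    3    4
Edit distance = dp[4][6] = 4

4


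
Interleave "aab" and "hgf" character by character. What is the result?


Interleaving "aab" and "hgf":
  Position 0: 'a' from first, 'h' from second => "ah"
  Position 1: 'a' from first, 'g' from second => "ag"
  Position 2: 'b' from first, 'f' from second => "bf"
Result: ahagbf

ahagbf


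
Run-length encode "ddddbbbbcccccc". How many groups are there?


Input: ddddbbbbcccccc
Scanning for consecutive runs:
  Group 1: 'd' x 4 (positions 0-3)
  Group 2: 'b' x 4 (positions 4-7)
  Group 3: 'c' x 6 (positions 8-13)
Total groups: 3

3


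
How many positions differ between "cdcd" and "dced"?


Comparing "cdcd" and "dced" position by position:
  Position 0: 'c' vs 'd' => DIFFER
  Position 1: 'd' vs 'c' => DIFFER
  Position 2: 'c' vs 'e' => DIFFER
  Position 3: 'd' vs 'd' => same
Positions that differ: 3

3


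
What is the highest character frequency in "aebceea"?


Input: aebceea
Character counts:
  'a': 2
  'b': 1
  'c': 1
  'e': 3
Maximum frequency: 3

3


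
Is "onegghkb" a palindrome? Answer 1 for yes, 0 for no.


Input: onegghkb
Reversed: bkhggeno
  Compare pos 0 ('o') with pos 7 ('b'): MISMATCH
  Compare pos 1 ('n') with pos 6 ('k'): MISMATCH
  Compare pos 2 ('e') with pos 5 ('h'): MISMATCH
  Compare pos 3 ('g') with pos 4 ('g'): match
Result: not a palindrome

0


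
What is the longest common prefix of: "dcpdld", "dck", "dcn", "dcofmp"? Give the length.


Words: dcpdld, dck, dcn, dcofmp
  Position 0: all 'd' => match
  Position 1: all 'c' => match
  Position 2: ('p', 'k', 'n', 'o') => mismatch, stop
LCP = "dc" (length 2)

2


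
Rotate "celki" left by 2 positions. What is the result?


Input: "celki", rotate left by 2
First 2 characters: "ce"
Remaining characters: "lki"
Concatenate remaining + first: "lki" + "ce" = "lkice"

lkice


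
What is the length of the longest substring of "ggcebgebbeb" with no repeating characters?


Input: "ggcebgebbeb"
Sliding window (track last position of each char):
  Position 0 ('g'): window [0,0] length 1 -- new best
  Position 1 ('g'): repeat (last at 0), move window start to 1
  Position 1 ('g'): window [1,1] length 1
  Position 2 ('c'): window [1,2] length 2 -- new best
  Position 3 ('e'): window [1,3] length 3 -- new best
  Position 4 ('b'): window [1,4] length 4 -- new best
  Position 5 ('g'): repeat (last at 1), move window start to 2
  Position 5 ('g'): window [2,5] length 4
  Position 6 ('e'): repeat (last at 3), move window start to 4
  Position 6 ('e'): window [4,6] length 3
  Position 7 ('b'): repeat (last at 4), move window start to 5
  Position 7 ('b'): window [5,7] length 3
  Position 8 ('b'): repeat (last at 7), move window start to 8
  Position 8 ('b'): window [8,8] length 1
  Position 9 ('e'): window [8,9] length 2
  Position 10 ('b'): repeat (last at 8), move window start to 9
  Position 10 ('b'): window [9,10] length 2
Longest substring with no repeats: "gceb" with length 4

4


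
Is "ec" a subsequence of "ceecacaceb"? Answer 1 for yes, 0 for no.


Check if "ec" is a subsequence of "ceecacaceb"
Greedy scan:
  Position 0 ('c'): no match needed
  Position 1 ('e'): matches sub[0] = 'e'
  Position 2 ('e'): no match needed
  Position 3 ('c'): matches sub[1] = 'c'
  Position 4 ('a'): no match needed
  Position 5 ('c'): no match needed
  Position 6 ('a'): no match needed
  Position 7 ('c'): no match needed
  Position 8 ('e'): no match needed
  Position 9 ('b'): no match needed
All 2 characters matched => is a subsequence

1


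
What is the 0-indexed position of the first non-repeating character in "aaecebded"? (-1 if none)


Input: aaecebded
Character frequencies:
  'a': 2
  'b': 1
  'c': 1
  'd': 2
  'e': 3
Scanning left to right for freq == 1:
  Position 0 ('a'): freq=2, skip
  Position 1 ('a'): freq=2, skip
  Position 2 ('e'): freq=3, skip
  Position 3 ('c'): unique! => answer = 3

3


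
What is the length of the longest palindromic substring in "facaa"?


Input: "facaa"
Checking substrings for palindromes:
  [1:4] "aca" (len 3) => palindrome
  [3:5] "aa" (len 2) => palindrome
Longest palindromic substring: "aca" with length 3

3


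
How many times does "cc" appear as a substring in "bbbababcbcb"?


Searching for "cc" in "bbbababcbcb"
Scanning each position:
  Position 0: "bb" => no
  Position 1: "bb" => no
  Position 2: "ba" => no
  Position 3: "ab" => no
  Position 4: "ba" => no
  Position 5: "ab" => no
  Position 6: "bc" => no
  Position 7: "cb" => no
  Position 8: "bc" => no
  Position 9: "cb" => no
Total occurrences: 0

0


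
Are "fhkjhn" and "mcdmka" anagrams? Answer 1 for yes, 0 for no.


Strings: "fhkjhn", "mcdmka"
Sorted first:  fhhjkn
Sorted second: acdkmm
Differ at position 0: 'f' vs 'a' => not anagrams

0


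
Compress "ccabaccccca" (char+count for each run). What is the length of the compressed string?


Input: ccabaccccca
Runs:
  'c' x 2 => "c2"
  'a' x 1 => "a1"
  'b' x 1 => "b1"
  'a' x 1 => "a1"
  'c' x 5 => "c5"
  'a' x 1 => "a1"
Compressed: "c2a1b1a1c5a1"
Compressed length: 12

12


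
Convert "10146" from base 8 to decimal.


Input: "10146" in base 8
Positional expansion:
  Digit '1' (value 1) x 8^4 = 4096
  Digit '0' (value 0) x 8^3 = 0
  Digit '1' (value 1) x 8^2 = 64
  Digit '4' (value 4) x 8^1 = 32
  Digit '6' (value 6) x 8^0 = 6
Sum = 4198

4198


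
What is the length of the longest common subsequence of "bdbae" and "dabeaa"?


LCS of "bdbae" and "dabeaa"
DP table:
           d    a    b    e    a    a
      0    0    0    0    0    0    0
  b   0    0    0    1    1    1    1
  d   0    1    1    1    1    1    1
  b   0    1    1    2    2    2    2
  a   0    1    2    2    2    3    3
  e   0    1    2    2    3    3    3
LCS length = dp[5][6] = 3

3


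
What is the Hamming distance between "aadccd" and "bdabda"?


Comparing "aadccd" and "bdabda" position by position:
  Position 0: 'a' vs 'b' => differ
  Position 1: 'a' vs 'd' => differ
  Position 2: 'd' vs 'a' => differ
  Position 3: 'c' vs 'b' => differ
  Position 4: 'c' vs 'd' => differ
  Position 5: 'd' vs 'a' => differ
Total differences (Hamming distance): 6

6


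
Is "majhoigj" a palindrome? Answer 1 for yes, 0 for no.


Input: majhoigj
Reversed: jgiohjam
  Compare pos 0 ('m') with pos 7 ('j'): MISMATCH
  Compare pos 1 ('a') with pos 6 ('g'): MISMATCH
  Compare pos 2 ('j') with pos 5 ('i'): MISMATCH
  Compare pos 3 ('h') with pos 4 ('o'): MISMATCH
Result: not a palindrome

0


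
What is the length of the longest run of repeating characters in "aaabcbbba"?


Input: "aaabcbbba"
Scanning for longest run:
  Position 1 ('a'): continues run of 'a', length=2
  Position 2 ('a'): continues run of 'a', length=3
  Position 3 ('b'): new char, reset run to 1
  Position 4 ('c'): new char, reset run to 1
  Position 5 ('b'): new char, reset run to 1
  Position 6 ('b'): continues run of 'b', length=2
  Position 7 ('b'): continues run of 'b', length=3
  Position 8 ('a'): new char, reset run to 1
Longest run: 'a' with length 3

3


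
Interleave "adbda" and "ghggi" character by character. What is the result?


Interleaving "adbda" and "ghggi":
  Position 0: 'a' from first, 'g' from second => "ag"
  Position 1: 'd' from first, 'h' from second => "dh"
  Position 2: 'b' from first, 'g' from second => "bg"
  Position 3: 'd' from first, 'g' from second => "dg"
  Position 4: 'a' from first, 'i' from second => "ai"
Result: agdhbgdgai

agdhbgdgai


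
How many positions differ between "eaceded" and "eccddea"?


Comparing "eaceded" and "eccddea" position by position:
  Position 0: 'e' vs 'e' => same
  Position 1: 'a' vs 'c' => DIFFER
  Position 2: 'c' vs 'c' => same
  Position 3: 'e' vs 'd' => DIFFER
  Position 4: 'd' vs 'd' => same
  Position 5: 'e' vs 'e' => same
  Position 6: 'd' vs 'a' => DIFFER
Positions that differ: 3

3


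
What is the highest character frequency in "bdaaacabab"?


Input: bdaaacabab
Character counts:
  'a': 5
  'b': 3
  'c': 1
  'd': 1
Maximum frequency: 5

5


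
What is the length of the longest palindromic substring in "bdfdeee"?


Input: "bdfdeee"
Checking substrings for palindromes:
  [1:4] "dfd" (len 3) => palindrome
  [4:7] "eee" (len 3) => palindrome
  [4:6] "ee" (len 2) => palindrome
  [5:7] "ee" (len 2) => palindrome
Longest palindromic substring: "dfd" with length 3

3


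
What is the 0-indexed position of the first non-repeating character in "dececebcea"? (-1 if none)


Input: dececebcea
Character frequencies:
  'a': 1
  'b': 1
  'c': 3
  'd': 1
  'e': 4
Scanning left to right for freq == 1:
  Position 0 ('d'): unique! => answer = 0

0


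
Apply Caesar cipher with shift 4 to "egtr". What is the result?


Caesar cipher: shift "egtr" by 4
  'e' (pos 4) + 4 = pos 8 = 'i'
  'g' (pos 6) + 4 = pos 10 = 'k'
  't' (pos 19) + 4 = pos 23 = 'x'
  'r' (pos 17) + 4 = pos 21 = 'v'
Result: ikxv

ikxv


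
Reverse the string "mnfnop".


Input: mnfnop
Reading characters right to left:
  Position 5: 'p'
  Position 4: 'o'
  Position 3: 'n'
  Position 2: 'f'
  Position 1: 'n'
  Position 0: 'm'
Reversed: ponfnm

ponfnm


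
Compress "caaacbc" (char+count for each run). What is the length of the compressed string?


Input: caaacbc
Runs:
  'c' x 1 => "c1"
  'a' x 3 => "a3"
  'c' x 1 => "c1"
  'b' x 1 => "b1"
  'c' x 1 => "c1"
Compressed: "c1a3c1b1c1"
Compressed length: 10

10


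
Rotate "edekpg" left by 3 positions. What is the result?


Input: "edekpg", rotate left by 3
First 3 characters: "ede"
Remaining characters: "kpg"
Concatenate remaining + first: "kpg" + "ede" = "kpgede"

kpgede


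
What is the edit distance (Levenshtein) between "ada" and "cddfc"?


Computing edit distance: "ada" -> "cddfc"
DP table:
           c    d    d    f    c
      0    1    2    3    4    5
  a   1    1    2    3    4    5
  d   2    2    1    2    3    4
  a   3    3    2    2    3    4
Edit distance = dp[3][5] = 4

4


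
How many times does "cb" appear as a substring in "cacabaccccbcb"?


Searching for "cb" in "cacabaccccbcb"
Scanning each position:
  Position 0: "ca" => no
  Position 1: "ac" => no
  Position 2: "ca" => no
  Position 3: "ab" => no
  Position 4: "ba" => no
  Position 5: "ac" => no
  Position 6: "cc" => no
  Position 7: "cc" => no
  Position 8: "cc" => no
  Position 9: "cb" => MATCH
  Position 10: "bc" => no
  Position 11: "cb" => MATCH
Total occurrences: 2

2


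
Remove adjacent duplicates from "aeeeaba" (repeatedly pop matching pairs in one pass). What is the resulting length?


Input: aeeeaba
Stack-based adjacent duplicate removal:
  Read 'a': push. Stack: a
  Read 'e': push. Stack: ae
  Read 'e': matches stack top 'e' => pop. Stack: a
  Read 'e': push. Stack: ae
  Read 'a': push. Stack: aea
  Read 'b': push. Stack: aeab
  Read 'a': push. Stack: aeaba
Final stack: "aeaba" (length 5)

5


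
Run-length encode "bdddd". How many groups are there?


Input: bdddd
Scanning for consecutive runs:
  Group 1: 'b' x 1 (positions 0-0)
  Group 2: 'd' x 4 (positions 1-4)
Total groups: 2

2


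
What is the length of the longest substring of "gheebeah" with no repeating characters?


Input: "gheebeah"
Sliding window (track last position of each char):
  Position 0 ('g'): window [0,0] length 1 -- new best
  Position 1 ('h'): window [0,1] length 2 -- new best
  Position 2 ('e'): window [0,2] length 3 -- new best
  Position 3 ('e'): repeat (last at 2), move window start to 3
  Position 3 ('e'): window [3,3] length 1
  Position 4 ('b'): window [3,4] length 2
  Position 5 ('e'): repeat (last at 3), move window start to 4
  Position 5 ('e'): window [4,5] length 2
  Position 6 ('a'): window [4,6] length 3
  Position 7 ('h'): window [4,7] length 4 -- new best
Longest substring with no repeats: "beah" with length 4

4


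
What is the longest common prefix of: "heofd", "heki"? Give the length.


Words: heofd, heki
  Position 0: all 'h' => match
  Position 1: all 'e' => match
  Position 2: ('o', 'k') => mismatch, stop
LCP = "he" (length 2)

2


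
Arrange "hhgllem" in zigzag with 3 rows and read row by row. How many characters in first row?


Zigzag "hhgllem" into 3 rows:
Placing characters:
  'h' => row 0
  'h' => row 1
  'g' => row 2
  'l' => row 1
  'l' => row 0
  'e' => row 1
  'm' => row 2
Rows:
  Row 0: "hl"
  Row 1: "hle"
  Row 2: "gm"
First row length: 2

2


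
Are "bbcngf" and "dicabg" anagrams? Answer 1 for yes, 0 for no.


Strings: "bbcngf", "dicabg"
Sorted first:  bbcfgn
Sorted second: abcdgi
Differ at position 0: 'b' vs 'a' => not anagrams

0


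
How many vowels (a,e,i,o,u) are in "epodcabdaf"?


Input: epodcabdaf
Checking each character:
  'e' at position 0: vowel (running total: 1)
  'p' at position 1: consonant
  'o' at position 2: vowel (running total: 2)
  'd' at position 3: consonant
  'c' at position 4: consonant
  'a' at position 5: vowel (running total: 3)
  'b' at position 6: consonant
  'd' at position 7: consonant
  'a' at position 8: vowel (running total: 4)
  'f' at position 9: consonant
Total vowels: 4

4


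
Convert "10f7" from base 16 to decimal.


Input: "10f7" in base 16
Positional expansion:
  Digit '1' (value 1) x 16^3 = 4096
  Digit '0' (value 0) x 16^2 = 0
  Digit 'f' (value 15) x 16^1 = 240
  Digit '7' (value 7) x 16^0 = 7
Sum = 4343

4343


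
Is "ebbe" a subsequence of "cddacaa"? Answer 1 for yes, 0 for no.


Check if "ebbe" is a subsequence of "cddacaa"
Greedy scan:
  Position 0 ('c'): no match needed
  Position 1 ('d'): no match needed
  Position 2 ('d'): no match needed
  Position 3 ('a'): no match needed
  Position 4 ('c'): no match needed
  Position 5 ('a'): no match needed
  Position 6 ('a'): no match needed
Only matched 0/4 characters => not a subsequence

0


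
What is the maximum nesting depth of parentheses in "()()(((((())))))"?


Input: "()()(((((())))))"
Tracking depth:
  Position 0 '(': depth becomes 1
  Position 1 ')': depth becomes 0
  Position 2 '(': depth becomes 1
  Position 3 ')': depth becomes 0
  Position 4 '(': depth becomes 1
  Position 5 '(': depth becomes 2
  Position 6 '(': depth becomes 3
  Position 7 '(': depth becomes 4
  Position 8 '(': depth becomes 5
  Position 9 '(': depth becomes 6
  Position 10 ')': depth becomes 5
  Position 11 ')': depth becomes 4
  Position 12 ')': depth becomes 3
  Position 13 ')': depth becomes 2
  Position 14 ')': depth becomes 1
  Position 15 ')': depth becomes 0
Maximum depth reached: 6

6


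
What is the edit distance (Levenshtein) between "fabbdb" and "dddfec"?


Computing edit distance: "fabbdb" -> "dddfec"
DP table:
           d    d    d    f    e    c
      0    1    2    3    4    5    6
  f   1    1    2    3    3    4    5
  a   2    2    2    3    4    4    5
  b   3    3    3    3    4    5    5
  b   4    4    4    4    4    5    6
  d   5    4    4    4    5    5    6
  b   6    5    5    5    5    6    6
Edit distance = dp[6][6] = 6

6


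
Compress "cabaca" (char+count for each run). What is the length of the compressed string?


Input: cabaca
Runs:
  'c' x 1 => "c1"
  'a' x 1 => "a1"
  'b' x 1 => "b1"
  'a' x 1 => "a1"
  'c' x 1 => "c1"
  'a' x 1 => "a1"
Compressed: "c1a1b1a1c1a1"
Compressed length: 12

12


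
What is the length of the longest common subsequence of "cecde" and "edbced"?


LCS of "cecde" and "edbced"
DP table:
           e    d    b    c    e    d
      0    0    0    0    0    0    0
  c   0    0    0    0    1    1    1
  e   0    1    1    1    1    2    2
  c   0    1    1    1    2    2    2
  d   0    1    2    2    2    2    3
  e   0    1    2    2    2    3    3
LCS length = dp[5][6] = 3

3


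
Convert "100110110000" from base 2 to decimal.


Input: "100110110000" in base 2
Positional expansion:
  Digit '1' (value 1) x 2^11 = 2048
  Digit '0' (value 0) x 2^10 = 0
  Digit '0' (value 0) x 2^9 = 0
  Digit '1' (value 1) x 2^8 = 256
  Digit '1' (value 1) x 2^7 = 128
  Digit '0' (value 0) x 2^6 = 0
  Digit '1' (value 1) x 2^5 = 32
  Digit '1' (value 1) x 2^4 = 16
  Digit '0' (value 0) x 2^3 = 0
  Digit '0' (value 0) x 2^2 = 0
  Digit '0' (value 0) x 2^1 = 0
  Digit '0' (value 0) x 2^0 = 0
Sum = 2480

2480


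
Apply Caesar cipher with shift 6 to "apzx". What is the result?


Caesar cipher: shift "apzx" by 6
  'a' (pos 0) + 6 = pos 6 = 'g'
  'p' (pos 15) + 6 = pos 21 = 'v'
  'z' (pos 25) + 6 = pos 5 = 'f'
  'x' (pos 23) + 6 = pos 3 = 'd'
Result: gvfd

gvfd


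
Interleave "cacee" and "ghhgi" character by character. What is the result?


Interleaving "cacee" and "ghhgi":
  Position 0: 'c' from first, 'g' from second => "cg"
  Position 1: 'a' from first, 'h' from second => "ah"
  Position 2: 'c' from first, 'h' from second => "ch"
  Position 3: 'e' from first, 'g' from second => "eg"
  Position 4: 'e' from first, 'i' from second => "ei"
Result: cgahchegei

cgahchegei


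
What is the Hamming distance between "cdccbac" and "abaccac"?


Comparing "cdccbac" and "abaccac" position by position:
  Position 0: 'c' vs 'a' => differ
  Position 1: 'd' vs 'b' => differ
  Position 2: 'c' vs 'a' => differ
  Position 3: 'c' vs 'c' => same
  Position 4: 'b' vs 'c' => differ
  Position 5: 'a' vs 'a' => same
  Position 6: 'c' vs 'c' => same
Total differences (Hamming distance): 4

4


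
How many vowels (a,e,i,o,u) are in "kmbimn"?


Input: kmbimn
Checking each character:
  'k' at position 0: consonant
  'm' at position 1: consonant
  'b' at position 2: consonant
  'i' at position 3: vowel (running total: 1)
  'm' at position 4: consonant
  'n' at position 5: consonant
Total vowels: 1

1


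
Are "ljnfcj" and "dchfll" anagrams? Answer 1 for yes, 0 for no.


Strings: "ljnfcj", "dchfll"
Sorted first:  cfjjln
Sorted second: cdfhll
Differ at position 1: 'f' vs 'd' => not anagrams

0


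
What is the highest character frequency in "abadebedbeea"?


Input: abadebedbeea
Character counts:
  'a': 3
  'b': 3
  'd': 2
  'e': 4
Maximum frequency: 4

4


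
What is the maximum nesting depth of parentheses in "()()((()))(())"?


Input: "()()((()))(())"
Tracking depth:
  Position 0 '(': depth becomes 1
  Position 1 ')': depth becomes 0
  Position 2 '(': depth becomes 1
  Position 3 ')': depth becomes 0
  Position 4 '(': depth becomes 1
  Position 5 '(': depth becomes 2
  Position 6 '(': depth becomes 3
  Position 7 ')': depth becomes 2
  Position 8 ')': depth becomes 1
  Position 9 ')': depth becomes 0
  Position 10 '(': depth becomes 1
  Position 11 '(': depth becomes 2
  Position 12 ')': depth becomes 1
  Position 13 ')': depth becomes 0
Maximum depth reached: 3

3


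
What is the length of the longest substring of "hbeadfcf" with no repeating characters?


Input: "hbeadfcf"
Sliding window (track last position of each char):
  Position 0 ('h'): window [0,0] length 1 -- new best
  Position 1 ('b'): window [0,1] length 2 -- new best
  Position 2 ('e'): window [0,2] length 3 -- new best
  Position 3 ('a'): window [0,3] length 4 -- new best
  Position 4 ('d'): window [0,4] length 5 -- new best
  Position 5 ('f'): window [0,5] length 6 -- new best
  Position 6 ('c'): window [0,6] length 7 -- new best
  Position 7 ('f'): repeat (last at 5), move window start to 6
  Position 7 ('f'): window [6,7] length 2
Longest substring with no repeats: "hbeadfc" with length 7

7


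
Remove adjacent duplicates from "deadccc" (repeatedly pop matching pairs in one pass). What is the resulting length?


Input: deadccc
Stack-based adjacent duplicate removal:
  Read 'd': push. Stack: d
  Read 'e': push. Stack: de
  Read 'a': push. Stack: dea
  Read 'd': push. Stack: dead
  Read 'c': push. Stack: deadc
  Read 'c': matches stack top 'c' => pop. Stack: dead
  Read 'c': push. Stack: deadc
Final stack: "deadc" (length 5)

5


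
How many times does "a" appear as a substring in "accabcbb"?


Searching for "a" in "accabcbb"
Scanning each position:
  Position 0: "a" => MATCH
  Position 1: "c" => no
  Position 2: "c" => no
  Position 3: "a" => MATCH
  Position 4: "b" => no
  Position 5: "c" => no
  Position 6: "b" => no
  Position 7: "b" => no
Total occurrences: 2

2


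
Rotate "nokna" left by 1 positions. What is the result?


Input: "nokna", rotate left by 1
First 1 characters: "n"
Remaining characters: "okna"
Concatenate remaining + first: "okna" + "n" = "oknan"

oknan


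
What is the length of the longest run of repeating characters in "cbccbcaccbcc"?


Input: "cbccbcaccbcc"
Scanning for longest run:
  Position 1 ('b'): new char, reset run to 1
  Position 2 ('c'): new char, reset run to 1
  Position 3 ('c'): continues run of 'c', length=2
  Position 4 ('b'): new char, reset run to 1
  Position 5 ('c'): new char, reset run to 1
  Position 6 ('a'): new char, reset run to 1
  Position 7 ('c'): new char, reset run to 1
  Position 8 ('c'): continues run of 'c', length=2
  Position 9 ('b'): new char, reset run to 1
  Position 10 ('c'): new char, reset run to 1
  Position 11 ('c'): continues run of 'c', length=2
Longest run: 'c' with length 2

2


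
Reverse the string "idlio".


Input: idlio
Reading characters right to left:
  Position 4: 'o'
  Position 3: 'i'
  Position 2: 'l'
  Position 1: 'd'
  Position 0: 'i'
Reversed: oildi

oildi


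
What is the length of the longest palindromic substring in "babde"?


Input: "babde"
Checking substrings for palindromes:
  [0:3] "bab" (len 3) => palindrome
Longest palindromic substring: "bab" with length 3

3


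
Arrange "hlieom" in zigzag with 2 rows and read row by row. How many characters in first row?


Zigzag "hlieom" into 2 rows:
Placing characters:
  'h' => row 0
  'l' => row 1
  'i' => row 0
  'e' => row 1
  'o' => row 0
  'm' => row 1
Rows:
  Row 0: "hio"
  Row 1: "lem"
First row length: 3

3


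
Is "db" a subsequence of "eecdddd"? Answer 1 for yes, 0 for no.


Check if "db" is a subsequence of "eecdddd"
Greedy scan:
  Position 0 ('e'): no match needed
  Position 1 ('e'): no match needed
  Position 2 ('c'): no match needed
  Position 3 ('d'): matches sub[0] = 'd'
  Position 4 ('d'): no match needed
  Position 5 ('d'): no match needed
  Position 6 ('d'): no match needed
Only matched 1/2 characters => not a subsequence

0


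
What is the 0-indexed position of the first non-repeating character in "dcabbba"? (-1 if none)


Input: dcabbba
Character frequencies:
  'a': 2
  'b': 3
  'c': 1
  'd': 1
Scanning left to right for freq == 1:
  Position 0 ('d'): unique! => answer = 0

0


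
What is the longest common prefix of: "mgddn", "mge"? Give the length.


Words: mgddn, mge
  Position 0: all 'm' => match
  Position 1: all 'g' => match
  Position 2: ('d', 'e') => mismatch, stop
LCP = "mg" (length 2)

2


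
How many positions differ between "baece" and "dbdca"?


Comparing "baece" and "dbdca" position by position:
  Position 0: 'b' vs 'd' => DIFFER
  Position 1: 'a' vs 'b' => DIFFER
  Position 2: 'e' vs 'd' => DIFFER
  Position 3: 'c' vs 'c' => same
  Position 4: 'e' vs 'a' => DIFFER
Positions that differ: 4

4


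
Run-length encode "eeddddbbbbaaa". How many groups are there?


Input: eeddddbbbbaaa
Scanning for consecutive runs:
  Group 1: 'e' x 2 (positions 0-1)
  Group 2: 'd' x 4 (positions 2-5)
  Group 3: 'b' x 4 (positions 6-9)
  Group 4: 'a' x 3 (positions 10-12)
Total groups: 4

4


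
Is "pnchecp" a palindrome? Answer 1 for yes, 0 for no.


Input: pnchecp
Reversed: pcehcnp
  Compare pos 0 ('p') with pos 6 ('p'): match
  Compare pos 1 ('n') with pos 5 ('c'): MISMATCH
  Compare pos 2 ('c') with pos 4 ('e'): MISMATCH
Result: not a palindrome

0


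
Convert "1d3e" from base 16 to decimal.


Input: "1d3e" in base 16
Positional expansion:
  Digit '1' (value 1) x 16^3 = 4096
  Digit 'd' (value 13) x 16^2 = 3328
  Digit '3' (value 3) x 16^1 = 48
  Digit 'e' (value 14) x 16^0 = 14
Sum = 7486

7486


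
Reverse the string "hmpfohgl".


Input: hmpfohgl
Reading characters right to left:
  Position 7: 'l'
  Position 6: 'g'
  Position 5: 'h'
  Position 4: 'o'
  Position 3: 'f'
  Position 2: 'p'
  Position 1: 'm'
  Position 0: 'h'
Reversed: lghofpmh

lghofpmh


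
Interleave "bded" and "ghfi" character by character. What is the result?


Interleaving "bded" and "ghfi":
  Position 0: 'b' from first, 'g' from second => "bg"
  Position 1: 'd' from first, 'h' from second => "dh"
  Position 2: 'e' from first, 'f' from second => "ef"
  Position 3: 'd' from first, 'i' from second => "di"
Result: bgdhefdi

bgdhefdi


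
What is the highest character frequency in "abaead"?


Input: abaead
Character counts:
  'a': 3
  'b': 1
  'd': 1
  'e': 1
Maximum frequency: 3

3


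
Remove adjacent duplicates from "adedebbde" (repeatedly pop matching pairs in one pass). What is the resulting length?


Input: adedebbde
Stack-based adjacent duplicate removal:
  Read 'a': push. Stack: a
  Read 'd': push. Stack: ad
  Read 'e': push. Stack: ade
  Read 'd': push. Stack: aded
  Read 'e': push. Stack: adede
  Read 'b': push. Stack: adedeb
  Read 'b': matches stack top 'b' => pop. Stack: adede
  Read 'd': push. Stack: adeded
  Read 'e': push. Stack: adedede
Final stack: "adedede" (length 7)

7


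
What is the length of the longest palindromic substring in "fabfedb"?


Input: "fabfedb"
Checking substrings for palindromes:
  No multi-char palindromic substrings found
Longest palindromic substring: "f" with length 1

1


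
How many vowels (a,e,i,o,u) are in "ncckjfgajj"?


Input: ncckjfgajj
Checking each character:
  'n' at position 0: consonant
  'c' at position 1: consonant
  'c' at position 2: consonant
  'k' at position 3: consonant
  'j' at position 4: consonant
  'f' at position 5: consonant
  'g' at position 6: consonant
  'a' at position 7: vowel (running total: 1)
  'j' at position 8: consonant
  'j' at position 9: consonant
Total vowels: 1

1


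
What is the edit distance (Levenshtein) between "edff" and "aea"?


Computing edit distance: "edff" -> "aea"
DP table:
           a    e    a
      0    1    2    3
  e   1    1    1    2
  d   2    2    2    2
  f   3    3    3    3
  f   4    4    4    4
Edit distance = dp[4][3] = 4

4


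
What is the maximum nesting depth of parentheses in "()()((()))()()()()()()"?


Input: "()()((()))()()()()()()"
Tracking depth:
  Position 0 '(': depth becomes 1
  Position 1 ')': depth becomes 0
  Position 2 '(': depth becomes 1
  Position 3 ')': depth becomes 0
  Position 4 '(': depth becomes 1
  Position 5 '(': depth becomes 2
  Position 6 '(': depth becomes 3
  Position 7 ')': depth becomes 2
  Position 8 ')': depth becomes 1
  Position 9 ')': depth becomes 0
  Position 10 '(': depth becomes 1
  Position 11 ')': depth becomes 0
  Position 12 '(': depth becomes 1
  Position 13 ')': depth becomes 0
  Position 14 '(': depth becomes 1
  Position 15 ')': depth becomes 0
  Position 16 '(': depth becomes 1
  Position 17 ')': depth becomes 0
  Position 18 '(': depth becomes 1
  Position 19 ')': depth becomes 0
  Position 20 '(': depth becomes 1
  Position 21 ')': depth becomes 0
Maximum depth reached: 3

3


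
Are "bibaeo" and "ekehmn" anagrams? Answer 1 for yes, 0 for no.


Strings: "bibaeo", "ekehmn"
Sorted first:  abbeio
Sorted second: eehkmn
Differ at position 0: 'a' vs 'e' => not anagrams

0


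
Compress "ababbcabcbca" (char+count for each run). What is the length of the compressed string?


Input: ababbcabcbca
Runs:
  'a' x 1 => "a1"
  'b' x 1 => "b1"
  'a' x 1 => "a1"
  'b' x 2 => "b2"
  'c' x 1 => "c1"
  'a' x 1 => "a1"
  'b' x 1 => "b1"
  'c' x 1 => "c1"
  'b' x 1 => "b1"
  'c' x 1 => "c1"
  'a' x 1 => "a1"
Compressed: "a1b1a1b2c1a1b1c1b1c1a1"
Compressed length: 22

22


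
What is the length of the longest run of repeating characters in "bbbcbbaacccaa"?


Input: "bbbcbbaacccaa"
Scanning for longest run:
  Position 1 ('b'): continues run of 'b', length=2
  Position 2 ('b'): continues run of 'b', length=3
  Position 3 ('c'): new char, reset run to 1
  Position 4 ('b'): new char, reset run to 1
  Position 5 ('b'): continues run of 'b', length=2
  Position 6 ('a'): new char, reset run to 1
  Position 7 ('a'): continues run of 'a', length=2
  Position 8 ('c'): new char, reset run to 1
  Position 9 ('c'): continues run of 'c', length=2
  Position 10 ('c'): continues run of 'c', length=3
  Position 11 ('a'): new char, reset run to 1
  Position 12 ('a'): continues run of 'a', length=2
Longest run: 'b' with length 3

3
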